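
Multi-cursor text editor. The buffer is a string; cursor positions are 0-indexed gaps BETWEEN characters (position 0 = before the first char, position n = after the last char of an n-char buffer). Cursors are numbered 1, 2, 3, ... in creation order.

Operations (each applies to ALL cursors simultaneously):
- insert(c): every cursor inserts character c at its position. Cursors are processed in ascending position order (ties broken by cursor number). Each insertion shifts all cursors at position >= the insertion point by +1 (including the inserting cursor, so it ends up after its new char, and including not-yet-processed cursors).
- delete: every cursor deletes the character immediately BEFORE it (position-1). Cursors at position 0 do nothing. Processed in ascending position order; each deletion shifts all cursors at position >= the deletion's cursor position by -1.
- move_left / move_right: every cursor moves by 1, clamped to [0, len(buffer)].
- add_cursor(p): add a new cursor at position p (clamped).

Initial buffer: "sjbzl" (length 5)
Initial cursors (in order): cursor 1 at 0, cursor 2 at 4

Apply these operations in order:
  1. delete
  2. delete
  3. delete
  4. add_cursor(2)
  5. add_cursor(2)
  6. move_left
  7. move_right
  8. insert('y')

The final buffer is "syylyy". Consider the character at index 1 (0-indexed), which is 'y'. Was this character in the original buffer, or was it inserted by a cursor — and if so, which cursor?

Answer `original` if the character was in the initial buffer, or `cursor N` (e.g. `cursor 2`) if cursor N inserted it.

Answer: cursor 1

Derivation:
After op 1 (delete): buffer="sjbl" (len 4), cursors c1@0 c2@3, authorship ....
After op 2 (delete): buffer="sjl" (len 3), cursors c1@0 c2@2, authorship ...
After op 3 (delete): buffer="sl" (len 2), cursors c1@0 c2@1, authorship ..
After op 4 (add_cursor(2)): buffer="sl" (len 2), cursors c1@0 c2@1 c3@2, authorship ..
After op 5 (add_cursor(2)): buffer="sl" (len 2), cursors c1@0 c2@1 c3@2 c4@2, authorship ..
After op 6 (move_left): buffer="sl" (len 2), cursors c1@0 c2@0 c3@1 c4@1, authorship ..
After op 7 (move_right): buffer="sl" (len 2), cursors c1@1 c2@1 c3@2 c4@2, authorship ..
After op 8 (insert('y')): buffer="syylyy" (len 6), cursors c1@3 c2@3 c3@6 c4@6, authorship .12.34
Authorship (.=original, N=cursor N): . 1 2 . 3 4
Index 1: author = 1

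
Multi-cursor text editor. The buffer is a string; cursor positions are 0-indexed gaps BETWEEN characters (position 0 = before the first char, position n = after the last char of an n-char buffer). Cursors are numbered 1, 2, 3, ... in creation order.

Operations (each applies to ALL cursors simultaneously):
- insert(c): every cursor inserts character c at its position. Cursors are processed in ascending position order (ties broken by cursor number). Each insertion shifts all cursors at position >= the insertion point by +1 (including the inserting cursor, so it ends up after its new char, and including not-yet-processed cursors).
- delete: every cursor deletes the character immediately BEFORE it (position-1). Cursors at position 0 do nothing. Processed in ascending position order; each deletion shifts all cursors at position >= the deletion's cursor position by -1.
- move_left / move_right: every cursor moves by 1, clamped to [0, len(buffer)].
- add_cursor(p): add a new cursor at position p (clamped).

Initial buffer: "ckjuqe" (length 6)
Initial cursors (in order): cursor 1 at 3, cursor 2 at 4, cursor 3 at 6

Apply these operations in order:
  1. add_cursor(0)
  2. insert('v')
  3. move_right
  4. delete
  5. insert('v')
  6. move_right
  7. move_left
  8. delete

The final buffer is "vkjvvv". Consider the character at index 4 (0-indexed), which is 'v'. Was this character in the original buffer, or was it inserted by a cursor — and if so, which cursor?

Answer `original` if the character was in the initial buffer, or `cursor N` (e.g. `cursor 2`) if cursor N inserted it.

After op 1 (add_cursor(0)): buffer="ckjuqe" (len 6), cursors c4@0 c1@3 c2@4 c3@6, authorship ......
After op 2 (insert('v')): buffer="vckjvuvqev" (len 10), cursors c4@1 c1@5 c2@7 c3@10, authorship 4...1.2..3
After op 3 (move_right): buffer="vckjvuvqev" (len 10), cursors c4@2 c1@6 c2@8 c3@10, authorship 4...1.2..3
After op 4 (delete): buffer="vkjvve" (len 6), cursors c4@1 c1@4 c2@5 c3@6, authorship 4..12.
After op 5 (insert('v')): buffer="vvkjvvvvev" (len 10), cursors c4@2 c1@6 c2@8 c3@10, authorship 44..1122.3
After op 6 (move_right): buffer="vvkjvvvvev" (len 10), cursors c4@3 c1@7 c2@9 c3@10, authorship 44..1122.3
After op 7 (move_left): buffer="vvkjvvvvev" (len 10), cursors c4@2 c1@6 c2@8 c3@9, authorship 44..1122.3
After op 8 (delete): buffer="vkjvvv" (len 6), cursors c4@1 c1@4 c2@5 c3@5, authorship 4..123
Authorship (.=original, N=cursor N): 4 . . 1 2 3
Index 4: author = 2

Answer: cursor 2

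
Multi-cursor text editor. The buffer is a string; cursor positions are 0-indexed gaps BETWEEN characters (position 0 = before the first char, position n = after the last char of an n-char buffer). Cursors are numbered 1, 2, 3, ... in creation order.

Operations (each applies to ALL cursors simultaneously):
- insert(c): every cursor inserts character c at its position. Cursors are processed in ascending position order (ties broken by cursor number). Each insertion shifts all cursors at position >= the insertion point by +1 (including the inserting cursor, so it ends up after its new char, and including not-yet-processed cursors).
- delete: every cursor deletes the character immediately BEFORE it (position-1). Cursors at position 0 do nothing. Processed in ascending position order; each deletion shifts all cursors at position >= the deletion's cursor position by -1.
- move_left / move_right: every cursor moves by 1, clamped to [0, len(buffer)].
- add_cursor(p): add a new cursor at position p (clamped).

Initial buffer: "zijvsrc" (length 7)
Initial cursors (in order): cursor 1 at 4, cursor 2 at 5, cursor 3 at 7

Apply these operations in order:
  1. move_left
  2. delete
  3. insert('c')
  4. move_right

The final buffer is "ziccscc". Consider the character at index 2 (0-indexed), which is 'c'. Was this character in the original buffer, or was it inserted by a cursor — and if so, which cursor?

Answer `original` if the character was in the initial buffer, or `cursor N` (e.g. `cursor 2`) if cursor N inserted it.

After op 1 (move_left): buffer="zijvsrc" (len 7), cursors c1@3 c2@4 c3@6, authorship .......
After op 2 (delete): buffer="zisc" (len 4), cursors c1@2 c2@2 c3@3, authorship ....
After op 3 (insert('c')): buffer="ziccscc" (len 7), cursors c1@4 c2@4 c3@6, authorship ..12.3.
After op 4 (move_right): buffer="ziccscc" (len 7), cursors c1@5 c2@5 c3@7, authorship ..12.3.
Authorship (.=original, N=cursor N): . . 1 2 . 3 .
Index 2: author = 1

Answer: cursor 1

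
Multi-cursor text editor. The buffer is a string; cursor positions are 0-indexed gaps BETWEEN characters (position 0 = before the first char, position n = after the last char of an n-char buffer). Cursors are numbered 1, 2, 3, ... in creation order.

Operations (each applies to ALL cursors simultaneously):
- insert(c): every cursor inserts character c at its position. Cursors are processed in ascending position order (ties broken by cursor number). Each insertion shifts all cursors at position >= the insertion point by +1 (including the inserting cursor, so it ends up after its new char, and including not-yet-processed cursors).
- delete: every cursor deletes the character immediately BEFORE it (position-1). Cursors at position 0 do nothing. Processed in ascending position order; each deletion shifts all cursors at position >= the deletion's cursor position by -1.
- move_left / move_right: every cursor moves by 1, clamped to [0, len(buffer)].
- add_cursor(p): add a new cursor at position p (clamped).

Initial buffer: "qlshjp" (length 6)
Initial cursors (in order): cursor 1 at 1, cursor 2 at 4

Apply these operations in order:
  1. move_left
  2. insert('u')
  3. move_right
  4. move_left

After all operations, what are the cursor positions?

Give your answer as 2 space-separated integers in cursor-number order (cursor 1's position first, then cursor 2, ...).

Answer: 1 5

Derivation:
After op 1 (move_left): buffer="qlshjp" (len 6), cursors c1@0 c2@3, authorship ......
After op 2 (insert('u')): buffer="uqlsuhjp" (len 8), cursors c1@1 c2@5, authorship 1...2...
After op 3 (move_right): buffer="uqlsuhjp" (len 8), cursors c1@2 c2@6, authorship 1...2...
After op 4 (move_left): buffer="uqlsuhjp" (len 8), cursors c1@1 c2@5, authorship 1...2...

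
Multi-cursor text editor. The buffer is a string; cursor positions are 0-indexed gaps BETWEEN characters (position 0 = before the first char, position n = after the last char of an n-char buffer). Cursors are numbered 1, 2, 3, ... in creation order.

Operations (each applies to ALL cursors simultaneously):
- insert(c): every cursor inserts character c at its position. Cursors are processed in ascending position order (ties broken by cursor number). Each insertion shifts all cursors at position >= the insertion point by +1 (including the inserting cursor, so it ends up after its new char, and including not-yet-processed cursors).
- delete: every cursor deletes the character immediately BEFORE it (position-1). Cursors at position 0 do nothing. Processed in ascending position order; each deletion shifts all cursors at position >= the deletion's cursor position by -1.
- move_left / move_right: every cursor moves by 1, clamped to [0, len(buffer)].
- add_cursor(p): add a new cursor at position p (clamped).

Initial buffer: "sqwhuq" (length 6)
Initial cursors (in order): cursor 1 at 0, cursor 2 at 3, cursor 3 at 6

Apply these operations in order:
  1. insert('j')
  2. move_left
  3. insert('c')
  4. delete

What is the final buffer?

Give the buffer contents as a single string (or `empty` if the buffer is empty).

After op 1 (insert('j')): buffer="jsqwjhuqj" (len 9), cursors c1@1 c2@5 c3@9, authorship 1...2...3
After op 2 (move_left): buffer="jsqwjhuqj" (len 9), cursors c1@0 c2@4 c3@8, authorship 1...2...3
After op 3 (insert('c')): buffer="cjsqwcjhuqcj" (len 12), cursors c1@1 c2@6 c3@11, authorship 11...22...33
After op 4 (delete): buffer="jsqwjhuqj" (len 9), cursors c1@0 c2@4 c3@8, authorship 1...2...3

Answer: jsqwjhuqj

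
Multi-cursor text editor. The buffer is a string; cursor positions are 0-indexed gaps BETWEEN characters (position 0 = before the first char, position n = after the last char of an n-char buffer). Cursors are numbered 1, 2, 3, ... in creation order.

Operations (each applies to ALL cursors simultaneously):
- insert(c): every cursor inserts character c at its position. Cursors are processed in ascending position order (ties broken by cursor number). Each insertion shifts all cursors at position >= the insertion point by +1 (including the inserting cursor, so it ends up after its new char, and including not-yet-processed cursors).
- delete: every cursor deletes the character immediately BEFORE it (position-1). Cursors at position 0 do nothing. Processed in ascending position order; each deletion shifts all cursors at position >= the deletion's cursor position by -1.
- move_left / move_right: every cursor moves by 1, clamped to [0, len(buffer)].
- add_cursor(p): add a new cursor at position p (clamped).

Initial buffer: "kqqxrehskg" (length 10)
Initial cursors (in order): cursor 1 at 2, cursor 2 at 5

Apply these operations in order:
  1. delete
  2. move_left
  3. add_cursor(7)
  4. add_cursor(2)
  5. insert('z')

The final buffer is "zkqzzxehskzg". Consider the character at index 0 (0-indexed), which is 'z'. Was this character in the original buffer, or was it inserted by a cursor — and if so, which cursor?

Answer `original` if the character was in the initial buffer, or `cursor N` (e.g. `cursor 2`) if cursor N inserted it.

After op 1 (delete): buffer="kqxehskg" (len 8), cursors c1@1 c2@3, authorship ........
After op 2 (move_left): buffer="kqxehskg" (len 8), cursors c1@0 c2@2, authorship ........
After op 3 (add_cursor(7)): buffer="kqxehskg" (len 8), cursors c1@0 c2@2 c3@7, authorship ........
After op 4 (add_cursor(2)): buffer="kqxehskg" (len 8), cursors c1@0 c2@2 c4@2 c3@7, authorship ........
After op 5 (insert('z')): buffer="zkqzzxehskzg" (len 12), cursors c1@1 c2@5 c4@5 c3@11, authorship 1..24.....3.
Authorship (.=original, N=cursor N): 1 . . 2 4 . . . . . 3 .
Index 0: author = 1

Answer: cursor 1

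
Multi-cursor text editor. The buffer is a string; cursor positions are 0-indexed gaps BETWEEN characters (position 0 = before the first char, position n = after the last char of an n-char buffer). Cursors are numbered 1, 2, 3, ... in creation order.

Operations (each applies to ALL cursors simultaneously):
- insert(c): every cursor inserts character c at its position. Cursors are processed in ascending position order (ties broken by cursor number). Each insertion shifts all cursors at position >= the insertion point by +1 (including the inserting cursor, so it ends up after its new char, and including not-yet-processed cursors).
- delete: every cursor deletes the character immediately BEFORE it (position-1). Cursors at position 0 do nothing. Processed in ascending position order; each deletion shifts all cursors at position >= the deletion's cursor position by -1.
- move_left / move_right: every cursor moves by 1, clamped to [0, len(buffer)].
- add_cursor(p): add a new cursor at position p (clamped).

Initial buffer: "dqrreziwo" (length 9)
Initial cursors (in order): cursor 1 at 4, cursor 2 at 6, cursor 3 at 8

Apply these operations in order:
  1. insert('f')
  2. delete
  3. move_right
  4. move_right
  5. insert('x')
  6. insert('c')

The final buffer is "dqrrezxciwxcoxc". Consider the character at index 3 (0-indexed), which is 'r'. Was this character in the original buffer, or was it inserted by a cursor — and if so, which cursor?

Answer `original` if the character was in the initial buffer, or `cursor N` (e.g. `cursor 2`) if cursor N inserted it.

After op 1 (insert('f')): buffer="dqrrfezfiwfo" (len 12), cursors c1@5 c2@8 c3@11, authorship ....1..2..3.
After op 2 (delete): buffer="dqrreziwo" (len 9), cursors c1@4 c2@6 c3@8, authorship .........
After op 3 (move_right): buffer="dqrreziwo" (len 9), cursors c1@5 c2@7 c3@9, authorship .........
After op 4 (move_right): buffer="dqrreziwo" (len 9), cursors c1@6 c2@8 c3@9, authorship .........
After op 5 (insert('x')): buffer="dqrrezxiwxox" (len 12), cursors c1@7 c2@10 c3@12, authorship ......1..2.3
After op 6 (insert('c')): buffer="dqrrezxciwxcoxc" (len 15), cursors c1@8 c2@12 c3@15, authorship ......11..22.33
Authorship (.=original, N=cursor N): . . . . . . 1 1 . . 2 2 . 3 3
Index 3: author = original

Answer: original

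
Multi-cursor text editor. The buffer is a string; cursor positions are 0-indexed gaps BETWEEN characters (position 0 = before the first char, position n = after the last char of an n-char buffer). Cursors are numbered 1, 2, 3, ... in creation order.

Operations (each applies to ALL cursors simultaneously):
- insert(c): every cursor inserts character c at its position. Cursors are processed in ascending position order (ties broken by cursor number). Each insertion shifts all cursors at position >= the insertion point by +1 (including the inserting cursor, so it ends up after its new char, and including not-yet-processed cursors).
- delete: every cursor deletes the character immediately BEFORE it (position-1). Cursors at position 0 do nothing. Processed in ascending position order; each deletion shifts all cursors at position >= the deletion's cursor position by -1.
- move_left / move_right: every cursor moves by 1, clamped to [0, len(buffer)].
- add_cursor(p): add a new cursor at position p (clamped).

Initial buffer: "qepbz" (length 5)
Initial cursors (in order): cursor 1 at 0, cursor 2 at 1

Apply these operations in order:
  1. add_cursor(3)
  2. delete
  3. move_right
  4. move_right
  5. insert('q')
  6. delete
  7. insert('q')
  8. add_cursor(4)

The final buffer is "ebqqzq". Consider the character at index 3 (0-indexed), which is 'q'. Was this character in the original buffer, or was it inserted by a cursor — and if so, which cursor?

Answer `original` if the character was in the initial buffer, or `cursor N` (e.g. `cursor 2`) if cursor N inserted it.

After op 1 (add_cursor(3)): buffer="qepbz" (len 5), cursors c1@0 c2@1 c3@3, authorship .....
After op 2 (delete): buffer="ebz" (len 3), cursors c1@0 c2@0 c3@1, authorship ...
After op 3 (move_right): buffer="ebz" (len 3), cursors c1@1 c2@1 c3@2, authorship ...
After op 4 (move_right): buffer="ebz" (len 3), cursors c1@2 c2@2 c3@3, authorship ...
After op 5 (insert('q')): buffer="ebqqzq" (len 6), cursors c1@4 c2@4 c3@6, authorship ..12.3
After op 6 (delete): buffer="ebz" (len 3), cursors c1@2 c2@2 c3@3, authorship ...
After op 7 (insert('q')): buffer="ebqqzq" (len 6), cursors c1@4 c2@4 c3@6, authorship ..12.3
After op 8 (add_cursor(4)): buffer="ebqqzq" (len 6), cursors c1@4 c2@4 c4@4 c3@6, authorship ..12.3
Authorship (.=original, N=cursor N): . . 1 2 . 3
Index 3: author = 2

Answer: cursor 2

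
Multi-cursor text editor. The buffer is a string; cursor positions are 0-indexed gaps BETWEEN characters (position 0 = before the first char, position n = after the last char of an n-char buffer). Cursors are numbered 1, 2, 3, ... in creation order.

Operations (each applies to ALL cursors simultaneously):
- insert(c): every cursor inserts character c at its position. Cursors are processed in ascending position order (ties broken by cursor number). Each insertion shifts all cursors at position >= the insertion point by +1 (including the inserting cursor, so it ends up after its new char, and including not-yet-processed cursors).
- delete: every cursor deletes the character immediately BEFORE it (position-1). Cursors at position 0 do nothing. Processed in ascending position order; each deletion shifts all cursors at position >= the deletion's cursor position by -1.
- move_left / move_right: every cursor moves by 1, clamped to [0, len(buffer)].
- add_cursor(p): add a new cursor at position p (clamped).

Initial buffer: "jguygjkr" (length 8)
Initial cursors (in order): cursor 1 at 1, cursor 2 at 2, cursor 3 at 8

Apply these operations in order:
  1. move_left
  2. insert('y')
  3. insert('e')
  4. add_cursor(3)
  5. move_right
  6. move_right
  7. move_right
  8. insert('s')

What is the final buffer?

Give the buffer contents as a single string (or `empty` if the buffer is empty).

After op 1 (move_left): buffer="jguygjkr" (len 8), cursors c1@0 c2@1 c3@7, authorship ........
After op 2 (insert('y')): buffer="yjyguygjkyr" (len 11), cursors c1@1 c2@3 c3@10, authorship 1.2......3.
After op 3 (insert('e')): buffer="yejyeguygjkyer" (len 14), cursors c1@2 c2@5 c3@13, authorship 11.22......33.
After op 4 (add_cursor(3)): buffer="yejyeguygjkyer" (len 14), cursors c1@2 c4@3 c2@5 c3@13, authorship 11.22......33.
After op 5 (move_right): buffer="yejyeguygjkyer" (len 14), cursors c1@3 c4@4 c2@6 c3@14, authorship 11.22......33.
After op 6 (move_right): buffer="yejyeguygjkyer" (len 14), cursors c1@4 c4@5 c2@7 c3@14, authorship 11.22......33.
After op 7 (move_right): buffer="yejyeguygjkyer" (len 14), cursors c1@5 c4@6 c2@8 c3@14, authorship 11.22......33.
After op 8 (insert('s')): buffer="yejyesgsuysgjkyers" (len 18), cursors c1@6 c4@8 c2@11 c3@18, authorship 11.221.4..2...33.3

Answer: yejyesgsuysgjkyers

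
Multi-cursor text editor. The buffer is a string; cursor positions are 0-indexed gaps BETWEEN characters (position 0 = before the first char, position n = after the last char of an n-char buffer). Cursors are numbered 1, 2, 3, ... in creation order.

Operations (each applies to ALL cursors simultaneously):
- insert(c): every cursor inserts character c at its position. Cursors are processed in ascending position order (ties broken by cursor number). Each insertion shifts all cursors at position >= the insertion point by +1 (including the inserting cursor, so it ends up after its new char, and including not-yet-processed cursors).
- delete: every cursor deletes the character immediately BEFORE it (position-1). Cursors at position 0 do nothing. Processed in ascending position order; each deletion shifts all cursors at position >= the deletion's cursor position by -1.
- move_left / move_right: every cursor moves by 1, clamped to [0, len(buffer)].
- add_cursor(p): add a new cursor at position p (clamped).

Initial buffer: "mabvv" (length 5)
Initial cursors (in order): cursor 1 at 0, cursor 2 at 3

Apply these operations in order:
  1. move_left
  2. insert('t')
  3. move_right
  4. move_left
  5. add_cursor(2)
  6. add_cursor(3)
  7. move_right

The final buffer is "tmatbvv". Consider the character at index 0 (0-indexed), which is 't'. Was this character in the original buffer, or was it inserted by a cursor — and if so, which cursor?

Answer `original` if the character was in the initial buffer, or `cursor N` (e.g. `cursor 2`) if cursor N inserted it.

Answer: cursor 1

Derivation:
After op 1 (move_left): buffer="mabvv" (len 5), cursors c1@0 c2@2, authorship .....
After op 2 (insert('t')): buffer="tmatbvv" (len 7), cursors c1@1 c2@4, authorship 1..2...
After op 3 (move_right): buffer="tmatbvv" (len 7), cursors c1@2 c2@5, authorship 1..2...
After op 4 (move_left): buffer="tmatbvv" (len 7), cursors c1@1 c2@4, authorship 1..2...
After op 5 (add_cursor(2)): buffer="tmatbvv" (len 7), cursors c1@1 c3@2 c2@4, authorship 1..2...
After op 6 (add_cursor(3)): buffer="tmatbvv" (len 7), cursors c1@1 c3@2 c4@3 c2@4, authorship 1..2...
After op 7 (move_right): buffer="tmatbvv" (len 7), cursors c1@2 c3@3 c4@4 c2@5, authorship 1..2...
Authorship (.=original, N=cursor N): 1 . . 2 . . .
Index 0: author = 1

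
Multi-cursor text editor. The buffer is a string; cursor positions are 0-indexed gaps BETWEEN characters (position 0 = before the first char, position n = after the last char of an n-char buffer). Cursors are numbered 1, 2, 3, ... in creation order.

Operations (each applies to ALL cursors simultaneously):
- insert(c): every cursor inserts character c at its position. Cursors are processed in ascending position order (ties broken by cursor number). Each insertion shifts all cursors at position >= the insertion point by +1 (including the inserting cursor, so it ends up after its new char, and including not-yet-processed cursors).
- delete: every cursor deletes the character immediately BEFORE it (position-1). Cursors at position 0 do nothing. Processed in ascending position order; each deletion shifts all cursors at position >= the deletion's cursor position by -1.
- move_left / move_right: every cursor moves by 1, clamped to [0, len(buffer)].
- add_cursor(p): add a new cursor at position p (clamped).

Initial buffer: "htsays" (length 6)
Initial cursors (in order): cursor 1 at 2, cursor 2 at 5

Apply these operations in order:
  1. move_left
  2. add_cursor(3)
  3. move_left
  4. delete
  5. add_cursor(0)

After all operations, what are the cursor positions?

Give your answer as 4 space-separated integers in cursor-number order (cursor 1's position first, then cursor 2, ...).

After op 1 (move_left): buffer="htsays" (len 6), cursors c1@1 c2@4, authorship ......
After op 2 (add_cursor(3)): buffer="htsays" (len 6), cursors c1@1 c3@3 c2@4, authorship ......
After op 3 (move_left): buffer="htsays" (len 6), cursors c1@0 c3@2 c2@3, authorship ......
After op 4 (delete): buffer="hays" (len 4), cursors c1@0 c2@1 c3@1, authorship ....
After op 5 (add_cursor(0)): buffer="hays" (len 4), cursors c1@0 c4@0 c2@1 c3@1, authorship ....

Answer: 0 1 1 0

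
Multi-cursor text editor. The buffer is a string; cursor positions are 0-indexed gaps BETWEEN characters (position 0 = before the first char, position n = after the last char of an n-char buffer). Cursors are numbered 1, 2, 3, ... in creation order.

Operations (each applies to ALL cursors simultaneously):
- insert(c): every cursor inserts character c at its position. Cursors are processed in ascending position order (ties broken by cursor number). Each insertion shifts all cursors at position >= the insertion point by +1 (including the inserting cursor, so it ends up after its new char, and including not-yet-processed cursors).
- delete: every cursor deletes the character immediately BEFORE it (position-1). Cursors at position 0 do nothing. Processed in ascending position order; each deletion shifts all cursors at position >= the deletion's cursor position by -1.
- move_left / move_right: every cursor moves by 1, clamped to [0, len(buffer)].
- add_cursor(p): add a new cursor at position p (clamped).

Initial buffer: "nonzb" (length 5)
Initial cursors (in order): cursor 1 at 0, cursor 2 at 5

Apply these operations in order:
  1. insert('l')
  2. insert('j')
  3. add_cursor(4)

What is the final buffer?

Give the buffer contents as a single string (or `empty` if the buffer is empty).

After op 1 (insert('l')): buffer="lnonzbl" (len 7), cursors c1@1 c2@7, authorship 1.....2
After op 2 (insert('j')): buffer="ljnonzblj" (len 9), cursors c1@2 c2@9, authorship 11.....22
After op 3 (add_cursor(4)): buffer="ljnonzblj" (len 9), cursors c1@2 c3@4 c2@9, authorship 11.....22

Answer: ljnonzblj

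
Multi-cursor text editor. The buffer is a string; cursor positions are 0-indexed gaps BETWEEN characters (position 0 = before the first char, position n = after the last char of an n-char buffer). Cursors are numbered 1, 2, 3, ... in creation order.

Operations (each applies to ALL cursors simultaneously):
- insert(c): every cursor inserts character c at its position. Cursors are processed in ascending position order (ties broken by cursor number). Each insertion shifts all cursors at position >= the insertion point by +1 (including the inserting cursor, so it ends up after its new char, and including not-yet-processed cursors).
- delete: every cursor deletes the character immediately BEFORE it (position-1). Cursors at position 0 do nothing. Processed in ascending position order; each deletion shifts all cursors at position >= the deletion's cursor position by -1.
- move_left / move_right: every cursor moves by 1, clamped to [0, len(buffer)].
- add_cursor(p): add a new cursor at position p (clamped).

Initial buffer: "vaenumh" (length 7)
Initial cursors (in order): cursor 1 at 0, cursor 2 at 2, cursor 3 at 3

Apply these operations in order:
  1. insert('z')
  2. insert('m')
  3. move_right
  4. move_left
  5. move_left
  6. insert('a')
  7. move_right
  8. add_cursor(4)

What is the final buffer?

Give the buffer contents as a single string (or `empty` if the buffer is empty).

After op 1 (insert('z')): buffer="zvazeznumh" (len 10), cursors c1@1 c2@4 c3@6, authorship 1..2.3....
After op 2 (insert('m')): buffer="zmvazmezmnumh" (len 13), cursors c1@2 c2@6 c3@9, authorship 11..22.33....
After op 3 (move_right): buffer="zmvazmezmnumh" (len 13), cursors c1@3 c2@7 c3@10, authorship 11..22.33....
After op 4 (move_left): buffer="zmvazmezmnumh" (len 13), cursors c1@2 c2@6 c3@9, authorship 11..22.33....
After op 5 (move_left): buffer="zmvazmezmnumh" (len 13), cursors c1@1 c2@5 c3@8, authorship 11..22.33....
After op 6 (insert('a')): buffer="zamvazamezamnumh" (len 16), cursors c1@2 c2@7 c3@11, authorship 111..222.333....
After op 7 (move_right): buffer="zamvazamezamnumh" (len 16), cursors c1@3 c2@8 c3@12, authorship 111..222.333....
After op 8 (add_cursor(4)): buffer="zamvazamezamnumh" (len 16), cursors c1@3 c4@4 c2@8 c3@12, authorship 111..222.333....

Answer: zamvazamezamnumh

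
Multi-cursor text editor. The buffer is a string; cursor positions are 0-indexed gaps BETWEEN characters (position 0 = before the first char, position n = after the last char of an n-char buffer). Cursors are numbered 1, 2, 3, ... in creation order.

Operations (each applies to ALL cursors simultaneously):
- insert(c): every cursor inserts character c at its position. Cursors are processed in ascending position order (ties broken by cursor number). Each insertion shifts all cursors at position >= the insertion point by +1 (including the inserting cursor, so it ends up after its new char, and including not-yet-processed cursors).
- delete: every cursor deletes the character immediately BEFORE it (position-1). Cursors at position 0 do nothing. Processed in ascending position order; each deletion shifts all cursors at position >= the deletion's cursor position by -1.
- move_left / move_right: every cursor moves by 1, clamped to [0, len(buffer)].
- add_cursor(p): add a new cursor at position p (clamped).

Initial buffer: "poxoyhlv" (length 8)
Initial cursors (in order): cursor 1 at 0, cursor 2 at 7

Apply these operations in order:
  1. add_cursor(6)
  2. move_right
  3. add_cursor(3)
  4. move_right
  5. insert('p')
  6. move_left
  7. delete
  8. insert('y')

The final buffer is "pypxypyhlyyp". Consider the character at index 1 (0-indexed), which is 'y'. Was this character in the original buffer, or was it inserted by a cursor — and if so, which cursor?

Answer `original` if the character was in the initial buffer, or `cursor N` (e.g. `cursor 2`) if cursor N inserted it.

Answer: cursor 1

Derivation:
After op 1 (add_cursor(6)): buffer="poxoyhlv" (len 8), cursors c1@0 c3@6 c2@7, authorship ........
After op 2 (move_right): buffer="poxoyhlv" (len 8), cursors c1@1 c3@7 c2@8, authorship ........
After op 3 (add_cursor(3)): buffer="poxoyhlv" (len 8), cursors c1@1 c4@3 c3@7 c2@8, authorship ........
After op 4 (move_right): buffer="poxoyhlv" (len 8), cursors c1@2 c4@4 c2@8 c3@8, authorship ........
After op 5 (insert('p')): buffer="popxopyhlvpp" (len 12), cursors c1@3 c4@6 c2@12 c3@12, authorship ..1..4....23
After op 6 (move_left): buffer="popxopyhlvpp" (len 12), cursors c1@2 c4@5 c2@11 c3@11, authorship ..1..4....23
After op 7 (delete): buffer="ppxpyhlp" (len 8), cursors c1@1 c4@3 c2@7 c3@7, authorship .1.4...3
After op 8 (insert('y')): buffer="pypxypyhlyyp" (len 12), cursors c1@2 c4@5 c2@11 c3@11, authorship .11.44...233
Authorship (.=original, N=cursor N): . 1 1 . 4 4 . . . 2 3 3
Index 1: author = 1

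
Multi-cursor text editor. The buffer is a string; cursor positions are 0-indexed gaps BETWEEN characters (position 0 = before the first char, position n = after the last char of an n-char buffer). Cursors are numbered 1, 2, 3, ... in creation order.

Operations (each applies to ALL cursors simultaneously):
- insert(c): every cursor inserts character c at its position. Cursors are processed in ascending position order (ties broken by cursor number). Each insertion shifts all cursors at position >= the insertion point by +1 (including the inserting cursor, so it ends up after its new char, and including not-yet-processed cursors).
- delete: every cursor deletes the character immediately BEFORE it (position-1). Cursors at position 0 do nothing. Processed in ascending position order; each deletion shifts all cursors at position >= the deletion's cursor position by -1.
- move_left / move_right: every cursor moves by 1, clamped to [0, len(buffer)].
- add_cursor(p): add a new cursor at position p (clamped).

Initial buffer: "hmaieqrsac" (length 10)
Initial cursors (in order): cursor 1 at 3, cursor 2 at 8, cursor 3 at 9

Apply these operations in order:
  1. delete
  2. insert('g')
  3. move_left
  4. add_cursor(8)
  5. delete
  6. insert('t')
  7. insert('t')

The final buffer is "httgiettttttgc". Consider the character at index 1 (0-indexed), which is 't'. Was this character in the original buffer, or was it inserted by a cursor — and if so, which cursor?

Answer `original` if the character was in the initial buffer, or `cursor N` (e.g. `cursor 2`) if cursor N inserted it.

Answer: cursor 1

Derivation:
After op 1 (delete): buffer="hmieqrc" (len 7), cursors c1@2 c2@6 c3@6, authorship .......
After op 2 (insert('g')): buffer="hmgieqrggc" (len 10), cursors c1@3 c2@9 c3@9, authorship ..1....23.
After op 3 (move_left): buffer="hmgieqrggc" (len 10), cursors c1@2 c2@8 c3@8, authorship ..1....23.
After op 4 (add_cursor(8)): buffer="hmgieqrggc" (len 10), cursors c1@2 c2@8 c3@8 c4@8, authorship ..1....23.
After op 5 (delete): buffer="hgiegc" (len 6), cursors c1@1 c2@4 c3@4 c4@4, authorship .1..3.
After op 6 (insert('t')): buffer="htgietttgc" (len 10), cursors c1@2 c2@8 c3@8 c4@8, authorship .11..2343.
After op 7 (insert('t')): buffer="httgiettttttgc" (len 14), cursors c1@3 c2@12 c3@12 c4@12, authorship .111..2342343.
Authorship (.=original, N=cursor N): . 1 1 1 . . 2 3 4 2 3 4 3 .
Index 1: author = 1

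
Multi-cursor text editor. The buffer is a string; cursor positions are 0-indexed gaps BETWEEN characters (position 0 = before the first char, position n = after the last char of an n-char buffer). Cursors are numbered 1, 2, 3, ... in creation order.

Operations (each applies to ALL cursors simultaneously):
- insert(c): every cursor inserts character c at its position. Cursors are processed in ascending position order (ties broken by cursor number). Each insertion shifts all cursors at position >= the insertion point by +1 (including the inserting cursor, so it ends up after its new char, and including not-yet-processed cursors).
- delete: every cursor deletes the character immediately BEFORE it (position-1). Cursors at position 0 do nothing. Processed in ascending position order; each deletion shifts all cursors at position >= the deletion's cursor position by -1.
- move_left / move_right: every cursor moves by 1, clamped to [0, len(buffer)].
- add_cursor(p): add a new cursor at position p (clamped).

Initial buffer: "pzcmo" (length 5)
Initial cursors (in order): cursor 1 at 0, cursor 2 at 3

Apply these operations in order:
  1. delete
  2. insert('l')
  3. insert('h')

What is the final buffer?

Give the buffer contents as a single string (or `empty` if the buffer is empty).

Answer: lhpzlhmo

Derivation:
After op 1 (delete): buffer="pzmo" (len 4), cursors c1@0 c2@2, authorship ....
After op 2 (insert('l')): buffer="lpzlmo" (len 6), cursors c1@1 c2@4, authorship 1..2..
After op 3 (insert('h')): buffer="lhpzlhmo" (len 8), cursors c1@2 c2@6, authorship 11..22..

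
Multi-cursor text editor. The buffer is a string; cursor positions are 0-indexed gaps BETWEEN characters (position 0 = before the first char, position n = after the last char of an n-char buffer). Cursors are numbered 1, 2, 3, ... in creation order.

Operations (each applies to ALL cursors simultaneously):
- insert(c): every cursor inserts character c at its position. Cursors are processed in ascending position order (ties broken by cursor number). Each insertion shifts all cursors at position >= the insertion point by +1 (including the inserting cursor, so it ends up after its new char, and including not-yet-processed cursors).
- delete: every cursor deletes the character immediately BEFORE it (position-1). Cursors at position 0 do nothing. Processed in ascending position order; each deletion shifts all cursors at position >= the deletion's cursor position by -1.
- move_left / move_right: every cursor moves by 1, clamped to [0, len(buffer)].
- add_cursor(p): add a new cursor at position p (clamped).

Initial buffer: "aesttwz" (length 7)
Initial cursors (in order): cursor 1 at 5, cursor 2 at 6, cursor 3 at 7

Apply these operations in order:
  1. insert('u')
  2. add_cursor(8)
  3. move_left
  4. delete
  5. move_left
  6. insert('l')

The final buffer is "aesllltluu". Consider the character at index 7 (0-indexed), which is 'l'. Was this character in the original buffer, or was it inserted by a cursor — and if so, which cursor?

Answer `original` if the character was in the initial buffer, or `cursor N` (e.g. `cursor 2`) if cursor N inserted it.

After op 1 (insert('u')): buffer="aesttuwuzu" (len 10), cursors c1@6 c2@8 c3@10, authorship .....1.2.3
After op 2 (add_cursor(8)): buffer="aesttuwuzu" (len 10), cursors c1@6 c2@8 c4@8 c3@10, authorship .....1.2.3
After op 3 (move_left): buffer="aesttuwuzu" (len 10), cursors c1@5 c2@7 c4@7 c3@9, authorship .....1.2.3
After op 4 (delete): buffer="aestuu" (len 6), cursors c1@4 c2@4 c4@4 c3@5, authorship ....23
After op 5 (move_left): buffer="aestuu" (len 6), cursors c1@3 c2@3 c4@3 c3@4, authorship ....23
After op 6 (insert('l')): buffer="aesllltluu" (len 10), cursors c1@6 c2@6 c4@6 c3@8, authorship ...124.323
Authorship (.=original, N=cursor N): . . . 1 2 4 . 3 2 3
Index 7: author = 3

Answer: cursor 3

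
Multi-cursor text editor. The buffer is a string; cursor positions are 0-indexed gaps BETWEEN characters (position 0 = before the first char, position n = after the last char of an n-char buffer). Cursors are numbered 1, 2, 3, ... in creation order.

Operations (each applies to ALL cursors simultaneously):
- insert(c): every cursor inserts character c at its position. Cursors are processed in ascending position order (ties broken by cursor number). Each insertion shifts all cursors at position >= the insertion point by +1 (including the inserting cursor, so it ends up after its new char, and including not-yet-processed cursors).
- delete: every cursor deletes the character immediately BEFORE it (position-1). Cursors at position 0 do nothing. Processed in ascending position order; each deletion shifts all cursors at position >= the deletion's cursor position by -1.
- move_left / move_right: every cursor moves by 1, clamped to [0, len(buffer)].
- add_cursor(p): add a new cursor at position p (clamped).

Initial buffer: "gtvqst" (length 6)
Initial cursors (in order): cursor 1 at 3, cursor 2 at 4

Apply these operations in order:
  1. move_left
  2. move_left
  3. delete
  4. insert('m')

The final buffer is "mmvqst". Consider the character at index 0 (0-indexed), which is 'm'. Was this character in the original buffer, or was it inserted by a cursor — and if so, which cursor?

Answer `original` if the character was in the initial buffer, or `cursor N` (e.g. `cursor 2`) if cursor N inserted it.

Answer: cursor 1

Derivation:
After op 1 (move_left): buffer="gtvqst" (len 6), cursors c1@2 c2@3, authorship ......
After op 2 (move_left): buffer="gtvqst" (len 6), cursors c1@1 c2@2, authorship ......
After op 3 (delete): buffer="vqst" (len 4), cursors c1@0 c2@0, authorship ....
After op 4 (insert('m')): buffer="mmvqst" (len 6), cursors c1@2 c2@2, authorship 12....
Authorship (.=original, N=cursor N): 1 2 . . . .
Index 0: author = 1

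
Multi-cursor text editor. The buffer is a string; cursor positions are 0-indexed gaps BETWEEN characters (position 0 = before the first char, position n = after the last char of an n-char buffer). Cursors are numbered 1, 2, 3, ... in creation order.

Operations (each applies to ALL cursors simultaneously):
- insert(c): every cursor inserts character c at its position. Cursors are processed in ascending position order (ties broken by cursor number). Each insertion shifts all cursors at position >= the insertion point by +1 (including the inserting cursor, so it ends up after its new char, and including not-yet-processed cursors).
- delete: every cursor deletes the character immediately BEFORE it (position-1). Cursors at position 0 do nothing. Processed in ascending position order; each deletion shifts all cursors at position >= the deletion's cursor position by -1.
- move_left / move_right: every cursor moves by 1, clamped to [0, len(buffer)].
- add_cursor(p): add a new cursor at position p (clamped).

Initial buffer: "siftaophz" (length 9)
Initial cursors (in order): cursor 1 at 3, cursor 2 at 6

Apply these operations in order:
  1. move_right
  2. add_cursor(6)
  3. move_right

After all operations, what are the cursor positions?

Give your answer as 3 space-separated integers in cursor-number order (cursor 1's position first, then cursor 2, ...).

After op 1 (move_right): buffer="siftaophz" (len 9), cursors c1@4 c2@7, authorship .........
After op 2 (add_cursor(6)): buffer="siftaophz" (len 9), cursors c1@4 c3@6 c2@7, authorship .........
After op 3 (move_right): buffer="siftaophz" (len 9), cursors c1@5 c3@7 c2@8, authorship .........

Answer: 5 8 7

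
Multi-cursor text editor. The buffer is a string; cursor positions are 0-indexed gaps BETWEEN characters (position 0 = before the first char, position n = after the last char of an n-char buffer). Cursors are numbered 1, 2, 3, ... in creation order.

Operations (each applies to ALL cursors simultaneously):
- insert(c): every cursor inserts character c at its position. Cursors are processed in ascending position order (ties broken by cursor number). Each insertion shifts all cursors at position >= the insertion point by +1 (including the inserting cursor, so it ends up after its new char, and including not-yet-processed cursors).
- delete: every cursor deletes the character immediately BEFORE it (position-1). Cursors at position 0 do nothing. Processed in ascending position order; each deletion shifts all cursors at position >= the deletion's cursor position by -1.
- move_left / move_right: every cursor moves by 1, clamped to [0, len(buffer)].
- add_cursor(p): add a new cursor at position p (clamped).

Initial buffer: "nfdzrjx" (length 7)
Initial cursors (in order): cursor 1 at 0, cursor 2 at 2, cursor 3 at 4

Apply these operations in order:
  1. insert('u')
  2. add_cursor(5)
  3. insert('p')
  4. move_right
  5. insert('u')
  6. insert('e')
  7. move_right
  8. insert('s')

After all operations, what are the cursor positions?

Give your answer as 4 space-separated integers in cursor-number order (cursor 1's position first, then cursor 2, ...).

After op 1 (insert('u')): buffer="unfudzurjx" (len 10), cursors c1@1 c2@4 c3@7, authorship 1..2..3...
After op 2 (add_cursor(5)): buffer="unfudzurjx" (len 10), cursors c1@1 c2@4 c4@5 c3@7, authorship 1..2..3...
After op 3 (insert('p')): buffer="upnfupdpzuprjx" (len 14), cursors c1@2 c2@6 c4@8 c3@11, authorship 11..22.4.33...
After op 4 (move_right): buffer="upnfupdpzuprjx" (len 14), cursors c1@3 c2@7 c4@9 c3@12, authorship 11..22.4.33...
After op 5 (insert('u')): buffer="upnufupdupzuuprujx" (len 18), cursors c1@4 c2@9 c4@12 c3@16, authorship 11.1.22.24.433.3..
After op 6 (insert('e')): buffer="upnuefupduepzueupruejx" (len 22), cursors c1@5 c2@11 c4@15 c3@20, authorship 11.11.22.224.4433.33..
After op 7 (move_right): buffer="upnuefupduepzueupruejx" (len 22), cursors c1@6 c2@12 c4@16 c3@21, authorship 11.11.22.224.4433.33..
After op 8 (insert('s')): buffer="upnuefsupduepszueuspruejsx" (len 26), cursors c1@7 c2@14 c4@19 c3@25, authorship 11.11.122.2242.44343.33.3.

Answer: 7 14 25 19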